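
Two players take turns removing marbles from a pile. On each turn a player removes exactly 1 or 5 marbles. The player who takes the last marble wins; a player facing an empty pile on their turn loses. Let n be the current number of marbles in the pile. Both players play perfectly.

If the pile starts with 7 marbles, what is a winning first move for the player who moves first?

Remove 1, leaving 6.

Label each position W (a win for the player to move) or L (a loss). A position with no legal move is L; any other position is W exactly when some move reaches an L, and L when every move reaches a W.
n=0: no move → L
n=1: reaches L-position 0 → W
n=2: only reaches 1(W), which is W → L
n=3: reaches L-position 2 → W
n=4: only reaches 3(W), which is W → L
n=5: reaches L-position 4 → W
n=6: only reaches 5(W), 1(W), all W → L
n=7: reaches L-position 6 → W
From 7, the L positions reachable in one move are: 6, 2. Any move reaching one of these is winning.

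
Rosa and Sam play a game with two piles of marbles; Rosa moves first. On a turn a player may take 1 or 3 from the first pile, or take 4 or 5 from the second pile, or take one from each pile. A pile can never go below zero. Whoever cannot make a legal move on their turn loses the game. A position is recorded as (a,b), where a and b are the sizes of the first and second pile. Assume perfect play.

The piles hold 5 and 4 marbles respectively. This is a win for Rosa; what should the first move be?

Build the W/L table. Terminal = L. A non-terminal position is W if it has a move to some L; otherwise it is L.
No move ever increases a pile, so every position that can arise here has a ≤ 5 and b ≤ 4; it is enough to label the cells with 0 ≤ a ≤ 5 and 0 ≤ b ≤ 4.
Every move lowers a or b (never raises either), so fill the grid row by row in increasing a, and left to right within a row: each cell's successors are then already labelled.
      b=0  b=1  b=2  b=3  b=4
a=0:    L    L    L    L    W
a=1:    W    W    W    W    W
a=2:    L    L    L    L    W
a=3:    W    W    W    W    W
a=4:    L    L    L    L    W
a=5:    W    W    W    W    W
Cells with no legal move (terminal, hence L): (0,0), (0,1), (0,2), (0,3).
The remaining L cells, each justified by listing all of its moves:
(2,0): only reaches (1,0)(W), which is W → L
(2,1): only reaches (1,1)(W), (1,0)(W), all W → L
(2,2): only reaches (1,2)(W), (1,1)(W), all W → L
(2,3): only reaches (1,3)(W), (1,2)(W), all W → L
(4,0): only reaches (3,0)(W), (1,0)(W), all W → L
(4,1): only reaches (3,1)(W), (1,1)(W), (3,0)(W), all W → L
(4,2): only reaches (3,2)(W), (1,2)(W), (3,1)(W), all W → L
(4,3): only reaches (3,3)(W), (1,3)(W), (3,2)(W), all W → L
Every other cell has at least one move into one of the L cells above, so it is W.
From (5,4), the L positions reachable in one move are: (4,3).

Move to (4,3).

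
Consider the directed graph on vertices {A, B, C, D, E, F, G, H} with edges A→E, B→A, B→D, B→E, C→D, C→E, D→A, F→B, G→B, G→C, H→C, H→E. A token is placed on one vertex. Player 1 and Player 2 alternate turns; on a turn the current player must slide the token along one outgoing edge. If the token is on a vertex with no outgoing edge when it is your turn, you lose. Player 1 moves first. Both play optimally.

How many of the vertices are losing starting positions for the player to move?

4

Classify positions by backward induction: terminal positions (no move available) are L. From any other position, the mover wins iff some move reaches an L.
Every edge goes from a vertex to one that appears earlier in the order E, A, D, C, B, G, H, F, so processing vertices in that order labels each vertex after all of its successors.
E: no outgoing edge → L
A: reaches L-position E → W
D: only reaches A(W), which is W → L
C: reaches L-position D → W
B: reaches L-position D → W
G: only reaches B(W), C(W), all W → L
H: reaches L-position E → W
F: only reaches B(W), which is W → L
The L vertices are D, E, F, G; that is 4 in all.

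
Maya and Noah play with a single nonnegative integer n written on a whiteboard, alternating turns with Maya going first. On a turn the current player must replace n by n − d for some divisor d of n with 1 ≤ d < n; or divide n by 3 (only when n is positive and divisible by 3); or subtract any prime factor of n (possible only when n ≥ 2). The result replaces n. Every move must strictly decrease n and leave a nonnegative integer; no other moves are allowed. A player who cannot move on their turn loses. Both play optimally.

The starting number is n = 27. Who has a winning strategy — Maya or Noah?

Maya wins.

Positions with no move are L. A position that does have a move is losing for the player to move precisely when every available move leads to a winning position for the opponent. Fill in the labels:
n=0: no move → L
n=1: no move → L
n=2: reaches L-position 0 → W
n=3: reaches L-position 0 → W
n=4: only reaches 2(W), 3(W), all W → L
n=5: reaches L-position 0 → W
n=6: reaches L-position 4 → W
n=7: reaches L-position 0 → W
n=8: reaches L-position 4 → W
n=9: only reaches 3(W), 6(W), 8(W), all W → L
n=10: reaches L-position 9 → W
n=11: reaches L-position 0 → W
n=12: reaches L-position 4 → W
n=13: reaches L-position 0 → W
n=14: only reaches 7(W), 12(W), 13(W), all W → L
n=15: reaches L-position 14 → W
n=16: reaches L-position 14 → W
n=17: reaches L-position 0 → W
n=18: reaches L-position 9 → W
n=19: reaches L-position 0 → W
n=20: only reaches 10(W), 15(W), 16(W), 18(W), 19(W), all W → L
n=21: reaches L-position 14 → W
n=22: reaches L-position 20 → W
n=23: reaches L-position 0 → W
n=24: reaches L-position 20 → W
n=25: reaches L-position 20 → W
n=26: only reaches 13(W), 24(W), 25(W), all W → L
n=27: reaches L-position 9 → W
From 27 Maya can move to 9, reaching an L position.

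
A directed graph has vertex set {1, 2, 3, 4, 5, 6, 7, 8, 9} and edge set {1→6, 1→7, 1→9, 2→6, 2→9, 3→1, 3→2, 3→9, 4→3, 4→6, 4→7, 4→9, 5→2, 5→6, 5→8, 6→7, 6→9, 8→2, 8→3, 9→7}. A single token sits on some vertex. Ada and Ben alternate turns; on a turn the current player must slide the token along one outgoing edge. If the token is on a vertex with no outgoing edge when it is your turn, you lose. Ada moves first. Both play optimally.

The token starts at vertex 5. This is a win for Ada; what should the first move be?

Move to 2.

Positions with no move are L. A position that does have a move is losing for the player to move precisely when every available move leads to a winning position for the opponent. Fill in the labels:
Every edge goes from a vertex to one that appears earlier in the order 7, 9, 6, 1, 2, 3, 8, 4, 5, so processing vertices in that order labels each vertex after all of its successors.
7: no outgoing edge → L
9: can move to 7, which is L ⇒ W
6: can move to 7, which is L ⇒ W
1: can move to 7, which is L ⇒ W
2: moves to 6(W), 9(W); every one is W ⇒ L
3: can move to 2, which is L ⇒ W
8: can move to 2, which is L ⇒ W
4: can move to 7, which is L ⇒ W
5: can move to 2, which is L ⇒ W
From 5, the L positions reachable in one move are: 2.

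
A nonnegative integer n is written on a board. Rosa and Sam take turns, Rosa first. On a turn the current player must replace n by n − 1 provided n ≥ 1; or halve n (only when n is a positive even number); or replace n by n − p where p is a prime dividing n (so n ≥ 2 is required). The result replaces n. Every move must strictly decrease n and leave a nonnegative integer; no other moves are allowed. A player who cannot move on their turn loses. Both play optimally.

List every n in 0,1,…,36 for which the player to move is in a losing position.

Use the standard recursion: the mover loses at a terminal position; elsewhere, the mover wins exactly when some move hands the opponent an L position.
n=0: no move → L
n=1: W (go to 0, an L position)
n=2: W (go to 0, an L position)
n=3: W (go to 0, an L position)
n=4: L (options 2(W), 3(W) are all W)
n=5: W (go to 0, an L position)
n=6: W (go to 4, an L position)
n=7: W (go to 0, an L position)
n=8: W (go to 4, an L position)
n=9: L (options 6(W), 8(W) are all W)
n=10: W (go to 9, an L position)
n=11: W (go to 0, an L position)
n=12: W (go to 9, an L position)
n=13: W (go to 0, an L position)
n=14: L (options 7(W), 12(W), 13(W) are all W)
n=15: W (go to 14, an L position)
n=16: W (go to 14, an L position)
n=17: W (go to 0, an L position)
n=18: W (go to 9, an L position)
n=19: W (go to 0, an L position)
n=20: L (options 10(W), 15(W), 18(W), 19(W) are all W)
n=21: W (go to 14, an L position)
n=22: W (go to 20, an L position)
n=23: W (go to 0, an L position)
n=24: L (options 12(W), 21(W), 22(W), 23(W) are all W)
n=25: W (go to 20, an L position)
n=26: W (go to 24, an L position)
n=27: W (go to 24, an L position)
n=28: W (go to 14, an L position)
n=29: W (go to 0, an L position)
n=30: L (options 15(W), 25(W), 27(W), 28(W), 29(W) are all W)
n=31: W (go to 0, an L position)
n=32: W (go to 30, an L position)
n=33: W (go to 30, an L position)
n=34: L (options 17(W), 32(W), 33(W) are all W)
n=35: W (go to 30, an L position)
n=36: W (go to 34, an L position)
The losing starting values of n are exactly the entries labelled L in this table (8 of them).

0, 4, 9, 14, 20, 24, 30, 34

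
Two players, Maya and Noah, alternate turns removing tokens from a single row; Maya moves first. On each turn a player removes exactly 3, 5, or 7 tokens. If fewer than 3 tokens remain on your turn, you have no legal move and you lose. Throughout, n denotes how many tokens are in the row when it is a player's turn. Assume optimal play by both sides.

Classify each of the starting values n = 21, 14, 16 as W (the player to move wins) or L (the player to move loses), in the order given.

21: L, 14: W, 16: W

Label each position W (a win for the player to move) or L (a loss). A position with no legal move is L; any other position is W exactly when some move reaches an L, and L when every move reaches a W.
n=0: no move → L
n=1: no move → L
n=2: no move → L
n=3: →0(L), so W
n=4: →1(L), so W
n=5: →2(L), so W
n=6: →1(L), so W
n=7: →2(L), so W
n=8: →1(L), so W
n=9: →2(L), so W
n=10: →7(W), 5(W), 3(W) — all W, so L
n=11: →8(W), 6(W), 4(W) — all W, so L
n=12: →9(W), 7(W), 5(W) — all W, so L
n=13: →10(L), so W
n=14: →11(L), so W
n=15: →12(L), so W
n=16: →11(L), so W
n=17: →12(L), so W
n=18: →11(L), so W
n=19: →12(L), so W
n=20: →17(W), 15(W), 13(W) — all W, so L
n=21: →18(W), 16(W), 14(W) — all W, so L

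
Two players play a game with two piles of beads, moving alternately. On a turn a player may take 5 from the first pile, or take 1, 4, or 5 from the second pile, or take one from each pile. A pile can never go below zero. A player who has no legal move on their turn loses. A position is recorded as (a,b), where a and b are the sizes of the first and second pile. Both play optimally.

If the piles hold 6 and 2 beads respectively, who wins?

The first player wins.

Compute win/loss labels from the base case upward. A position with no move is L. Any other position is W if it can reach an L in one move, else L.
No move ever increases a pile, so every position that can arise here has a ≤ 6 and b ≤ 2; it is enough to label the cells with 0 ≤ a ≤ 6 and 0 ≤ b ≤ 2.
Every move lowers a or b (never raises either), so fill the grid row by row in increasing a, and left to right within a row: each cell's successors are then already labelled.
      b=0  b=1  b=2
a=0:    L    W    L
a=1:    L    W    L
a=2:    L    W    L
a=3:    L    W    L
a=4:    L    W    L
a=5:    W    W    W
a=6:    W    L    W
Cells with no legal move (terminal, hence L): (0,0), (1,0), (2,0), (3,0), (4,0).
The remaining L cells, each justified by listing all of its moves:
(0,2): the only move is to (0,1)(W), a W ⇒ L
(1,2): moves to (1,1)(W), (0,1)(W); every one is W ⇒ L
(2,2): moves to (2,1)(W), (1,1)(W); every one is W ⇒ L
(3,2): moves to (3,1)(W), (2,1)(W); every one is W ⇒ L
(4,2): moves to (4,1)(W), (3,1)(W); every one is W ⇒ L
(6,1): moves to (1,1)(W), (6,0)(W), (5,0)(W); every one is W ⇒ L
Every other cell has at least one move into one of the L cells above, so it is W.
From (6,2) the player to move can move to (1,2), reaching an L position.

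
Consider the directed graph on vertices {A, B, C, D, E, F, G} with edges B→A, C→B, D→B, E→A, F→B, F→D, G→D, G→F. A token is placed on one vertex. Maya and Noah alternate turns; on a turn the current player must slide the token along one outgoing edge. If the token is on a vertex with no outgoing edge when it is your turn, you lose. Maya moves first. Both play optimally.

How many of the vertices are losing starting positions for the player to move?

3

Positions with no move are L. A position that does have a move is losing for the player to move precisely when every available move leads to a winning position for the opponent. Fill in the labels:
Every edge goes from a vertex to one that appears earlier in the order A, B, D, F, C, G, E, so processing vertices in that order labels each vertex after all of its successors.
A: no outgoing edge → L
B: W (go to A, an L position)
D: L (sole option B(W) is W)
F: W (go to D, an L position)
C: L (sole option B(W) is W)
G: W (go to D, an L position)
E: W (go to A, an L position)
The L vertices are A, C, D; that is 3 in all.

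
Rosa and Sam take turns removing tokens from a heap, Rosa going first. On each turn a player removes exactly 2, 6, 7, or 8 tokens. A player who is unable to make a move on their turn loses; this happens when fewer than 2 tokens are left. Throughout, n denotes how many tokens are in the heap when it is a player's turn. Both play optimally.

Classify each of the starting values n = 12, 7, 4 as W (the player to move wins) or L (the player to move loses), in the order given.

Classify positions by backward induction: terminal positions (no move available) are L. From any other position, the mover wins iff some move reaches an L.
n=0: no move → L
n=1: no move → L
n=2: reaches L-position 0 → W
n=3: reaches L-position 1 → W
n=4: only reaches 2(W), which is W → L
n=5: only reaches 3(W), which is W → L
n=6: reaches L-position 4 → W
n=7: reaches L-position 5 → W
n=8: reaches L-position 1 → W
n=9: reaches L-position 1 → W
n=10: reaches L-position 4 → W
n=11: reaches L-position 5 → W
n=12: reaches L-position 5 → W

12: W, 7: W, 4: L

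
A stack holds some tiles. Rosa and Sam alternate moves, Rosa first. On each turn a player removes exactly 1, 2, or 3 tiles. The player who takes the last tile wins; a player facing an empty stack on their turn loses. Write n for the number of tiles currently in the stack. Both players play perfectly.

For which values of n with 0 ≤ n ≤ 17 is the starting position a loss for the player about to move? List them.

0, 4, 8, 12, 16

Build the W/L table. Terminal = L. A non-terminal position is W if it has a move to some L; otherwise it is L.
n=0: no move → L
n=1: can move to 0, which is L ⇒ W
n=2: can move to 0, which is L ⇒ W
n=3: can move to 0, which is L ⇒ W
n=4: moves to 3(W), 2(W), 1(W); every one is W ⇒ L
n=5: can move to 4, which is L ⇒ W
n=6: can move to 4, which is L ⇒ W
n=7: can move to 4, which is L ⇒ W
n=8: moves to 7(W), 6(W), 5(W); every one is W ⇒ L
n=9: can move to 8, which is L ⇒ W
n=10: can move to 8, which is L ⇒ W
n=11: can move to 8, which is L ⇒ W
n=12: moves to 11(W), 10(W), 9(W); every one is W ⇒ L
n=13: can move to 12, which is L ⇒ W
n=14: can move to 12, which is L ⇒ W
n=15: can move to 12, which is L ⇒ W
n=16: moves to 15(W), 14(W), 13(W); every one is W ⇒ L
n=17: can move to 16, which is L ⇒ W
Reading off the rows marked L gives the requested list; there are 5 such values of n.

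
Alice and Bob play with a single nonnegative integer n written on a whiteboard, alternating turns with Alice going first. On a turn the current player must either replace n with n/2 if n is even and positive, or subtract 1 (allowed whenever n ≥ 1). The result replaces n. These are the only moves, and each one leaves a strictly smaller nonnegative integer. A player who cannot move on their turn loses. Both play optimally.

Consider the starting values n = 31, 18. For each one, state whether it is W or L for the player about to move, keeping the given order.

31: L, 18: W

Work bottom-up. With no move the player to move loses. Otherwise the position is W if at least one move leads to an L position for the opponent, and L if every move leads to a W.
n=0: no move → L
n=1: W (go to 0, an L position)
n=2: L (sole option 1(W) is W)
n=3: W (go to 2, an L position)
n=4: W (go to 2, an L position)
n=5: L (sole option 4(W) is W)
n=6: W (go to 5, an L position)
n=7: L (sole option 6(W) is W)
n=8: W (go to 7, an L position)
n=9: L (sole option 8(W) is W)
n=10: W (go to 5, an L position)
n=11: L (sole option 10(W) is W)
n=12: W (go to 11, an L position)
n=13: L (sole option 12(W) is W)
n=14: W (go to 7, an L position)
n=15: L (sole option 14(W) is W)
n=16: W (go to 15, an L position)
n=17: L (sole option 16(W) is W)
n=18: W (go to 9, an L position)
n=19: L (sole option 18(W) is W)
n=20: W (go to 19, an L position)
n=21: L (sole option 20(W) is W)
n=22: W (go to 11, an L position)
n=23: L (sole option 22(W) is W)
n=24: W (go to 23, an L position)
n=25: L (sole option 24(W) is W)
n=26: W (go to 13, an L position)
n=27: L (sole option 26(W) is W)
n=28: W (go to 27, an L position)
n=29: L (sole option 28(W) is W)
n=30: W (go to 15, an L position)
n=31: L (sole option 30(W) is W)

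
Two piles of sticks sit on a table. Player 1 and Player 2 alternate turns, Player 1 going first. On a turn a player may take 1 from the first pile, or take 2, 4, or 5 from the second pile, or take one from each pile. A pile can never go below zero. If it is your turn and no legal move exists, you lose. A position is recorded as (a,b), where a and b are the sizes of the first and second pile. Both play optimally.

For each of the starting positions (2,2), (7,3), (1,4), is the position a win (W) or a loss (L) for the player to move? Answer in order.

(2,2): W, (7,3): L, (1,4): L

Compute win/loss labels from the base case upward. A position with no move is L. Any other position is W if it can reach an L in one move, else L.
No move ever increases a pile, so every position that can arise here has a ≤ 7 and b ≤ 4; it is enough to label the cells with 0 ≤ a ≤ 7 and 0 ≤ b ≤ 4.
Every move lowers a or b (never raises either), so fill the grid row by row in increasing a, and left to right within a row: each cell's successors are then already labelled.
      b=0  b=1  b=2  b=3  b=4
a=0:    L    L    W    W    W
a=1:    W    W    W    L    L
a=2:    L    L    W    W    W
a=3:    W    W    W    L    L
a=4:    L    L    W    W    W
a=5:    W    W    W    L    L
a=6:    L    L    W    W    W
a=7:    W    W    W    L    L
Cells with no legal move (terminal, hence L): (0,0), (0,1).
The remaining L cells, each justified by listing all of its moves:
(1,3): only reaches (0,3)(W), (1,1)(W), (0,2)(W), all W → L
(1,4): only reaches (0,4)(W), (1,2)(W), (1,0)(W), (0,3)(W), all W → L
(2,0): only reaches (1,0)(W), which is W → L
(2,1): only reaches (1,1)(W), (1,0)(W), all W → L
(3,3): only reaches (2,3)(W), (3,1)(W), (2,2)(W), all W → L
(3,4): only reaches (2,4)(W), (3,2)(W), (3,0)(W), (2,3)(W), all W → L
(4,0): only reaches (3,0)(W), which is W → L
(4,1): only reaches (3,1)(W), (3,0)(W), all W → L
(5,3): only reaches (4,3)(W), (5,1)(W), (4,2)(W), all W → L
(5,4): only reaches (4,4)(W), (5,2)(W), (5,0)(W), (4,3)(W), all W → L
(6,0): only reaches (5,0)(W), which is W → L
(6,1): only reaches (5,1)(W), (5,0)(W), all W → L
(7,3): only reaches (6,3)(W), (7,1)(W), (6,2)(W), all W → L
(7,4): only reaches (6,4)(W), (7,2)(W), (7,0)(W), (6,3)(W), all W → L
Every other cell has at least one move into one of the L cells above, so it is W.
(2,2): the move to (2,0) reaches an L cell, so W
(7,3): one of the L cells justified above, so L
(1,4): one of the L cells justified above, so L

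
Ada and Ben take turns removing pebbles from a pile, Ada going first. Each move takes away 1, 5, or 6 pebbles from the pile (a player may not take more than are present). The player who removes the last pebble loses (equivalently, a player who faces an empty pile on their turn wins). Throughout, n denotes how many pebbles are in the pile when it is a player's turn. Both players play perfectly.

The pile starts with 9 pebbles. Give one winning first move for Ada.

Remove 6, leaving 3.

Build the W/L table. Terminal = W. A non-terminal position is W if it has a move to some L; otherwise it is L.
n=0: no move; the opponent has just taken the last pebble and therefore loses → W
n=1: →0(W) only, which is W, so L
n=2: →1(L), so W
n=3: →2(W) only, which is W, so L
n=4: →3(L), so W
n=5: →4(W), 0(W) — all W, so L
n=6: →5(L), so W
n=7: →1(L), so W
n=8: →3(L), so W
n=9: →3(L), so W
From 9, the L positions reachable in one move are: 3.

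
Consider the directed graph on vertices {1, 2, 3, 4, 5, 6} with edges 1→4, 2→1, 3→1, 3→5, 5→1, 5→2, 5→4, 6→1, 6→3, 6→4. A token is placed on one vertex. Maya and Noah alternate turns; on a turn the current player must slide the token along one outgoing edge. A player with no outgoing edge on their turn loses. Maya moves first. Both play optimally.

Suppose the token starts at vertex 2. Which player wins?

Use the standard recursion: the mover loses at a terminal position; elsewhere, the mover wins exactly when some move hands the opponent an L position.
Every edge goes from a vertex to one that appears earlier in the order 4, 1, 2, 5, 3, 6, so processing vertices in that order labels each vertex after all of its successors.
4: no outgoing edge → L
1: reaches L-position 4 → W
2: only reaches 1(W), which is W → L
5: reaches L-position 2 → W
3: only reaches 5(W), 1(W), all W → L
6: reaches L-position 3 → W
Every move from 2 reaches a W position, so the mover loses.

Noah wins.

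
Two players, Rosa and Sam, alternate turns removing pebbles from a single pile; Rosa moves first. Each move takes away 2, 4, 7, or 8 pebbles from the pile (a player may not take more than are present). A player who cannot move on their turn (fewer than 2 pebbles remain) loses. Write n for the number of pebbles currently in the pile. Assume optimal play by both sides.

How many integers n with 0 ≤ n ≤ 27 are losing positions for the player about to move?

Work bottom-up. With no move the player to move loses. Otherwise the position is W if at least one move leads to an L position for the opponent, and L if every move leads to a W.
n=0: no move → L
n=1: no move → L
n=2: →0(L), so W
n=3: →1(L), so W
n=4: →0(L), so W
n=5: →1(L), so W
n=6: →4(W), 2(W) — all W, so L
n=7: →0(L), so W
n=8: →6(L), so W
n=9: →1(L), so W
n=10: →6(L), so W
n=11: →9(W), 7(W), 4(W), 3(W) — all W, so L
n=12: →10(W), 8(W), 5(W), 4(W) — all W, so L
n=13: →11(L), so W
n=14: →12(L), so W
n=15: →11(L), so W
n=16: →12(L), so W
n=17: →15(W), 13(W), 10(W), 9(W) — all W, so L
n=18: →11(L), so W
n=19: →17(L), so W
n=20: →12(L), so W
n=21: →17(L), so W
n=22: →20(W), 18(W), 15(W), 14(W) — all W, so L
n=23: →21(W), 19(W), 16(W), 15(W) — all W, so L
n=24: →22(L), so W
n=25: →23(L), so W
n=26: →22(L), so W
n=27: →23(L), so W
L entries with 0 ≤ n ≤ 27: n = 0, 1, 6, 11, 12, 17, 22, 23; that makes 8.

8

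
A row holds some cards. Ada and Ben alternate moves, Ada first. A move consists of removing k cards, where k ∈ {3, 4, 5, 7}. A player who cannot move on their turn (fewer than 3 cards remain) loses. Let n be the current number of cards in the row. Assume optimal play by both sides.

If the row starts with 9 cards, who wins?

Positions with no move are L. A position that does have a move is losing for the player to move precisely when every available move leads to a winning position for the opponent. Fill in the labels:
n=0: no move → L
n=1: no move → L
n=2: no move → L
n=3: →0(L), so W
n=4: →1(L), so W
n=5: →2(L), so W
n=6: →2(L), so W
n=7: →2(L), so W
n=8: →1(L), so W
n=9: →2(L), so W
From 9 Ada can remove 7, leaving 2, reaching an L position.

Ada wins.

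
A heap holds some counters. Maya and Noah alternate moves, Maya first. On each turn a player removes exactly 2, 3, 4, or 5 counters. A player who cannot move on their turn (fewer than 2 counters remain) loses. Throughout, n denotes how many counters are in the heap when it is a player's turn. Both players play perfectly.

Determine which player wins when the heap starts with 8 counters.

Noah wins.

Positions with no move are L. A position that does have a move is losing for the player to move precisely when every available move leads to a winning position for the opponent. Fill in the labels:
n=0: no move → L
n=1: no move → L
n=2: can move to 0, which is L ⇒ W
n=3: can move to 1, which is L ⇒ W
n=4: can move to 1, which is L ⇒ W
n=5: can move to 1, which is L ⇒ W
n=6: can move to 1, which is L ⇒ W
n=7: moves to 5(W), 4(W), 3(W), 2(W); every one is W ⇒ L
n=8: moves to 6(W), 5(W), 4(W), 3(W); every one is W ⇒ L
Every move from 8 reaches a W position, so the mover loses.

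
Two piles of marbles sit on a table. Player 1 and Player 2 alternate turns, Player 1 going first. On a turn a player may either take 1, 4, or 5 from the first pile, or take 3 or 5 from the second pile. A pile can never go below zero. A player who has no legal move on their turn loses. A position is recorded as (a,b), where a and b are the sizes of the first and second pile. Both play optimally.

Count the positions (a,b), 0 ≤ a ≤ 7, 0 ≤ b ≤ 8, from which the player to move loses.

18

Compute win/loss labels from the base case upward. A position with no move is L. Any other position is W if it can reach an L in one move, else L.
Every move lowers a or b (never raises either), so fill the grid row by row in increasing a, and left to right within a row: each cell's successors are then already labelled.
      b=0  b=1  b=2  b=3  b=4  b=5  b=6  b=7  b=8
a=0:    L    L    L    W    W    W    W    W    L
a=1:    W    W    W    L    L    L    W    W    W
a=2:    L    L    L    W    W    W    W    W    L
a=3:    W    W    W    L    L    L    W    W    W
a=4:    W    W    W    W    W    W    L    L    W
a=5:    W    W    W    W    W    W    W    W    W
a=6:    W    W    W    W    W    W    L    L    W
a=7:    W    W    W    W    W    W    W    W    W
Cells with no legal move (terminal, hence L): (0,0), (0,1), (0,2).
The remaining L cells, each justified by listing all of its moves:
(0,8): moves to (0,5)(W), (0,3)(W); every one is W ⇒ L
(1,3): moves to (0,3)(W), (1,0)(W); every one is W ⇒ L
(1,4): moves to (0,4)(W), (1,1)(W); every one is W ⇒ L
(1,5): moves to (0,5)(W), (1,2)(W), (1,0)(W); every one is W ⇒ L
(2,0): the only move is to (1,0)(W), a W ⇒ L
(2,1): the only move is to (1,1)(W), a W ⇒ L
(2,2): the only move is to (1,2)(W), a W ⇒ L
(2,8): moves to (1,8)(W), (2,5)(W), (2,3)(W); every one is W ⇒ L
(3,3): moves to (2,3)(W), (3,0)(W); every one is W ⇒ L
(3,4): moves to (2,4)(W), (3,1)(W); every one is W ⇒ L
(3,5): moves to (2,5)(W), (3,2)(W), (3,0)(W); every one is W ⇒ L
(4,6): moves to (3,6)(W), (0,6)(W), (4,3)(W), (4,1)(W); every one is W ⇒ L
(4,7): moves to (3,7)(W), (0,7)(W), (4,4)(W), (4,2)(W); every one is W ⇒ L
(6,6): moves to (5,6)(W), (2,6)(W), (1,6)(W), (6,3)(W), (6,1)(W); every one is W ⇒ L
(6,7): moves to (5,7)(W), (2,7)(W), (1,7)(W), (6,4)(W), (6,2)(W); every one is W ⇒ L
Every other cell has at least one move into one of the L cells above, so it is W.
L cells per row: a=0: 4, a=1: 3, a=2: 4, a=3: 3, a=4: 2, a=5: 0, a=6: 2, a=7: 0; total 18.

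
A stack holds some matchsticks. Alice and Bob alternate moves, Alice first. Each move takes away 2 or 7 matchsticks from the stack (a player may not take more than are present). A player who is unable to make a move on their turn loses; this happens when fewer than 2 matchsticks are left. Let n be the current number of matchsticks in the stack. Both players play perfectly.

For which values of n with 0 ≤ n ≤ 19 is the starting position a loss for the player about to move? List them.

0, 1, 4, 5, 9, 10, 13, 14, 18, 19

Compute win/loss labels from the base case upward. A position with no move is L. Any other position is W if it can reach an L in one move, else L.
n=0: no move → L
n=1: no move → L
n=2: →0(L), so W
n=3: →1(L), so W
n=4: →2(W) only, which is W, so L
n=5: →3(W) only, which is W, so L
n=6: →4(L), so W
n=7: →5(L), so W
n=8: →1(L), so W
n=9: →7(W), 2(W) — all W, so L
n=10: →8(W), 3(W) — all W, so L
n=11: →9(L), so W
n=12: →10(L), so W
n=13: →11(W), 6(W) — all W, so L
n=14: →12(W), 7(W) — all W, so L
n=15: →13(L), so W
n=16: →14(L), so W
n=17: →10(L), so W
n=18: →16(W), 11(W) — all W, so L
n=19: →17(W), 12(W) — all W, so L
Reading off the rows marked L gives the requested list; there are 10 such values of n.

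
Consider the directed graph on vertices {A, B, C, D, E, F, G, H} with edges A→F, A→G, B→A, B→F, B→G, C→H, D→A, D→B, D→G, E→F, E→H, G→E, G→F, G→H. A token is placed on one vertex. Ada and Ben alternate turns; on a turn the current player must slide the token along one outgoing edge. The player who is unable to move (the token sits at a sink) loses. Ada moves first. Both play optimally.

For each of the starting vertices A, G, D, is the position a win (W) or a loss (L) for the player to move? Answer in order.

A: W, G: W, D: L

Work bottom-up. With no move the player to move loses. Otherwise the position is W if at least one move leads to an L position for the opponent, and L if every move leads to a W.
Every edge goes from a vertex to one that appears earlier in the order H, F, E, C, G, A, B, D, so processing vertices in that order labels each vertex after all of its successors.
H: no outgoing edge → L
F: no outgoing edge → L
E: W (go to F, an L position)
C: W (go to H, an L position)
G: W (go to F, an L position)
A: W (go to F, an L position)
B: W (go to F, an L position)
D: L (options B(W), A(W), G(W) are all W)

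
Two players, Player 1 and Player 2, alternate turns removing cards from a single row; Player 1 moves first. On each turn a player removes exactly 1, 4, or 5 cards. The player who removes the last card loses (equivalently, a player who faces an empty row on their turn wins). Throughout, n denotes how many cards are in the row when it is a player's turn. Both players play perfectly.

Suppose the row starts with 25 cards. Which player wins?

Player 2 wins.

Compute win/loss labels from the base case upward. A position with no move is W. Any other position is W if it can reach an L in one move, else L.
n=0: no move; the opponent has just taken the last card and therefore loses → W
n=1: only reaches 0(W), which is W → L
n=2: reaches L-position 1 → W
n=3: only reaches 2(W), which is W → L
n=4: reaches L-position 3 → W
n=5: reaches L-position 1 → W
n=6: reaches L-position 1 → W
n=7: reaches L-position 3 → W
n=8: reaches L-position 3 → W
n=9: only reaches 8(W), 5(W), 4(W), all W → L
n=10: reaches L-position 9 → W
n=11: only reaches 10(W), 7(W), 6(W), all W → L
n=12: reaches L-position 11 → W
n=13: reaches L-position 9 → W
n=14: reaches L-position 9 → W
n=15: reaches L-position 11 → W
n=16: reaches L-position 11 → W
n=17: only reaches 16(W), 13(W), 12(W), all W → L
n=18: reaches L-position 17 → W
n=19: only reaches 18(W), 15(W), 14(W), all W → L
n=20: reaches L-position 19 → W
n=21: reaches L-position 17 → W
n=22: reaches L-position 17 → W
n=23: reaches L-position 19 → W
n=24: reaches L-position 19 → W
n=25: only reaches 24(W), 21(W), 20(W), all W → L
The starting position 25 is L: whatever Player 1 does, the opponent receives a W position.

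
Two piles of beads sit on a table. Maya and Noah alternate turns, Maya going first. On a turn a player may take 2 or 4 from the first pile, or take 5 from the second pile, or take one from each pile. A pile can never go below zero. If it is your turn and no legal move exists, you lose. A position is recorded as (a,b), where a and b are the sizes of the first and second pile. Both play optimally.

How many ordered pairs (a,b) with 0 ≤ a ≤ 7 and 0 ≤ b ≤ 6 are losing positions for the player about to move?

21

Label each position W (a win for the player to move) or L (a loss). A position with no legal move is L; any other position is W exactly when some move reaches an L, and L when every move reaches a W.
Every move lowers a or b (never raises either), so fill the grid row by row in increasing a, and left to right within a row: each cell's successors are then already labelled.
      b=0  b=1  b=2  b=3  b=4  b=5  b=6
a=0:    L    L    L    L    L    W    W
a=1:    L    W    W    W    W    W    L
a=2:    W    W    W    W    W    L    L
a=3:    W    L    L    L    L    L    W
a=4:    W    W    W    W    W    W    W
a=5:    W    W    W    W    W    W    W
a=6:    L    L    L    L    L    W    W
a=7:    L    W    W    W    W    W    L
Cells with no legal move (terminal, hence L): (0,0), (0,1), (0,2), (0,3), (0,4), (1,0).
The remaining L cells, each justified by listing all of its moves:
(1,6): →(1,1)(W), (0,5)(W) — all W, so L
(2,5): →(0,5)(W), (2,0)(W), (1,4)(W) — all W, so L
(2,6): →(0,6)(W), (2,1)(W), (1,5)(W) — all W, so L
(3,1): →(1,1)(W), (2,0)(W) — all W, so L
(3,2): →(1,2)(W), (2,1)(W) — all W, so L
(3,3): →(1,3)(W), (2,2)(W) — all W, so L
(3,4): →(1,4)(W), (2,3)(W) — all W, so L
(3,5): →(1,5)(W), (3,0)(W), (2,4)(W) — all W, so L
(6,0): →(4,0)(W), (2,0)(W) — all W, so L
(6,1): →(4,1)(W), (2,1)(W), (5,0)(W) — all W, so L
(6,2): →(4,2)(W), (2,2)(W), (5,1)(W) — all W, so L
(6,3): →(4,3)(W), (2,3)(W), (5,2)(W) — all W, so L
(6,4): →(4,4)(W), (2,4)(W), (5,3)(W) — all W, so L
(7,0): →(5,0)(W), (3,0)(W) — all W, so L
(7,6): →(5,6)(W), (3,6)(W), (7,1)(W), (6,5)(W) — all W, so L
Every other cell has at least one move into one of the L cells above, so it is W.
L cells per row: a=0: 5, a=1: 2, a=2: 2, a=3: 5, a=4: 0, a=5: 0, a=6: 5, a=7: 2; total 21.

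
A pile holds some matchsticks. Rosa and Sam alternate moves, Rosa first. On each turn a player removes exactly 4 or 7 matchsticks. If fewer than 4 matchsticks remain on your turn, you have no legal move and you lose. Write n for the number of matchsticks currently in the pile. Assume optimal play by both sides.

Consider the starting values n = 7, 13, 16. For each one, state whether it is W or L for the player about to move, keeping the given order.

7: W, 13: L, 16: W

Label each position W (a win for the player to move) or L (a loss). A position with no legal move is L; any other position is W exactly when some move reaches an L, and L when every move reaches a W.
n=0: no move → L
n=1: no move → L
n=2: no move → L
n=3: no move → L
n=4: →0(L), so W
n=5: →1(L), so W
n=6: →2(L), so W
n=7: →3(L), so W
n=8: →1(L), so W
n=9: →2(L), so W
n=10: →3(L), so W
n=11: →7(W), 4(W) — all W, so L
n=12: →8(W), 5(W) — all W, so L
n=13: →9(W), 6(W) — all W, so L
n=14: →10(W), 7(W) — all W, so L
n=15: →11(L), so W
n=16: →12(L), so W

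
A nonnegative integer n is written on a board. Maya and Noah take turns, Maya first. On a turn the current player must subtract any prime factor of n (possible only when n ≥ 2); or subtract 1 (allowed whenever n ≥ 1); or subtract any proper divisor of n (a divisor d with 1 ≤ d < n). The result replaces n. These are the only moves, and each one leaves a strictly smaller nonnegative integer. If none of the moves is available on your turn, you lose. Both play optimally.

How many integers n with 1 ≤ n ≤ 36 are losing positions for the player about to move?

7

Classify positions by backward induction: terminal positions (no move available) are L. From any other position, the mover wins iff some move reaches an L.
n=0: no move → L
n=1: →0(L), so W
n=2: →0(L), so W
n=3: →0(L), so W
n=4: →2(W), 3(W) — all W, so L
n=5: →0(L), so W
n=6: →4(L), so W
n=7: →0(L), so W
n=8: →4(L), so W
n=9: →6(W), 8(W) — all W, so L
n=10: →9(L), so W
n=11: →0(L), so W
n=12: →9(L), so W
n=13: →0(L), so W
n=14: →7(W), 12(W), 13(W) — all W, so L
n=15: →14(L), so W
n=16: →14(L), so W
n=17: →0(L), so W
n=18: →9(L), so W
n=19: →0(L), so W
n=20: →10(W), 15(W), 16(W), 18(W), 19(W) — all W, so L
n=21: →14(L), so W
n=22: →20(L), so W
n=23: →0(L), so W
n=24: →20(L), so W
n=25: →20(L), so W
n=26: →13(W), 24(W), 25(W) — all W, so L
n=27: →26(L), so W
n=28: →14(L), so W
n=29: →0(L), so W
n=30: →20(L), so W
n=31: →0(L), so W
n=32: →16(W), 24(W), 28(W), 30(W), 31(W) — all W, so L
n=33: →32(L), so W
n=34: →32(L), so W
n=35: →28(W), 30(W), 34(W) — all W, so L
n=36: →32(L), so W
L entries with 1 ≤ n ≤ 36 (n=0 is outside the asked range and is not counted): n = 4, 9, 14, 20, 26, 32, 35; that makes 7.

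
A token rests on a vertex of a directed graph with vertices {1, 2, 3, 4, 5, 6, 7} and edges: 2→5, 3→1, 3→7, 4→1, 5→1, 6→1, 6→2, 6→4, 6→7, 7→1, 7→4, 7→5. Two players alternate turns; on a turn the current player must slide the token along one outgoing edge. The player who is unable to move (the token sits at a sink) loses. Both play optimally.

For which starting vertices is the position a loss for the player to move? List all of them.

Label each position W (a win for the player to move) or L (a loss). A position with no legal move is L; any other position is W exactly when some move reaches an L, and L when every move reaches a W.
Every edge goes from a vertex to one that appears earlier in the order 1, 5, 4, 7, 3, 2, 6, so processing vertices in that order labels each vertex after all of its successors.
1: no outgoing edge → L
5: →1(L), so W
4: →1(L), so W
7: →1(L), so W
3: →1(L), so W
2: →5(W) only, which is W, so L
6: →2(L), so W
Reading off the rows marked L gives the requested list; there are 2 such vertices.

1, 2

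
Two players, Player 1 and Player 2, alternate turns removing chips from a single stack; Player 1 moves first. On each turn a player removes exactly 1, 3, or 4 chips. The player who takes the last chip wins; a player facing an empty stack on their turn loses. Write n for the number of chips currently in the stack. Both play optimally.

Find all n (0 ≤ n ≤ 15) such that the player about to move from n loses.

0, 2, 7, 9, 14

Positions with no move are L. A position that does have a move is losing for the player to move precisely when every available move leads to a winning position for the opponent. Fill in the labels:
n=0: no move → L
n=1: reaches L-position 0 → W
n=2: only reaches 1(W), which is W → L
n=3: reaches L-position 2 → W
n=4: reaches L-position 0 → W
n=5: reaches L-position 2 → W
n=6: reaches L-position 2 → W
n=7: only reaches 6(W), 4(W), 3(W), all W → L
n=8: reaches L-position 7 → W
n=9: only reaches 8(W), 6(W), 5(W), all W → L
n=10: reaches L-position 9 → W
n=11: reaches L-position 7 → W
n=12: reaches L-position 9 → W
n=13: reaches L-position 9 → W
n=14: only reaches 13(W), 11(W), 10(W), all W → L
n=15: reaches L-position 14 → W
The losing starting values of n are exactly the entries labelled L in this table (5 of them).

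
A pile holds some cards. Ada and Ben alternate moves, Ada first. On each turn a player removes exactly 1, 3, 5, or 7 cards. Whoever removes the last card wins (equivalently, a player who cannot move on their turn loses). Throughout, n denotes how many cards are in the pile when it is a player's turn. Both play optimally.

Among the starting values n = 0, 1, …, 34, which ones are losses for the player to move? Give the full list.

0, 2, 4, 6, 8, 10, 12, 14, 16, 18, 20, 22, 24, 26, 28, 30, 32, 34

Work bottom-up. With no move the player to move loses. Otherwise the position is W if at least one move leads to an L position for the opponent, and L if every move leads to a W.
n=0: no move → L
n=1: W (go to 0, an L position)
n=2: L (sole option 1(W) is W)
n=3: W (go to 2, an L position)
n=4: L (options 3(W), 1(W) are all W)
n=5: W (go to 4, an L position)
n=6: L (options 5(W), 3(W), 1(W) are all W)
n=7: W (go to 6, an L position)
n=8: L (options 7(W), 5(W), 3(W), 1(W) are all W)
n=9: W (go to 8, an L position)
n=10: L (options 9(W), 7(W), 5(W), 3(W) are all W)
n=11: W (go to 10, an L position)
n=12: L (options 11(W), 9(W), 7(W), 5(W) are all W)
n=13: W (go to 12, an L position)
n=14: L (options 13(W), 11(W), 9(W), 7(W) are all W)
n=15: W (go to 14, an L position)
n=16: L (options 15(W), 13(W), 11(W), 9(W) are all W)
n=17: W (go to 16, an L position)
n=18: L (options 17(W), 15(W), 13(W), 11(W) are all W)
n=19: W (go to 18, an L position)
n=20: L (options 19(W), 17(W), 15(W), 13(W) are all W)
n=21: W (go to 20, an L position)
n=22: L (options 21(W), 19(W), 17(W), 15(W) are all W)
n=23: W (go to 22, an L position)
n=24: L (options 23(W), 21(W), 19(W), 17(W) are all W)
n=25: W (go to 24, an L position)
n=26: L (options 25(W), 23(W), 21(W), 19(W) are all W)
n=27: W (go to 26, an L position)
n=28: L (options 27(W), 25(W), 23(W), 21(W) are all W)
n=29: W (go to 28, an L position)
n=30: L (options 29(W), 27(W), 25(W), 23(W) are all W)
n=31: W (go to 30, an L position)
n=32: L (options 31(W), 29(W), 27(W), 25(W) are all W)
n=33: W (go to 32, an L position)
n=34: L (options 33(W), 31(W), 29(W), 27(W) are all W)
Reading off the rows marked L gives the requested list; there are 18 such values of n.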